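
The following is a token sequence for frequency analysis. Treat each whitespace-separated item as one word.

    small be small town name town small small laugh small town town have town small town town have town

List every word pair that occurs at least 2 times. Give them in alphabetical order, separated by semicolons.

Bigram counts meeting the condition (at least 2 times):
  have town: 2
  small town: 3
  town have: 2
  town small: 2
  town town: 2

have town; small town; town have; town small; town town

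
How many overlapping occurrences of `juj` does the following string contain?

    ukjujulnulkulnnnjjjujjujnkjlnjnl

Sliding a length-3 window over the 32 characters (30 positions):
  position 3–5: juj
  position 19–21: juj
  position 22–24: juj

3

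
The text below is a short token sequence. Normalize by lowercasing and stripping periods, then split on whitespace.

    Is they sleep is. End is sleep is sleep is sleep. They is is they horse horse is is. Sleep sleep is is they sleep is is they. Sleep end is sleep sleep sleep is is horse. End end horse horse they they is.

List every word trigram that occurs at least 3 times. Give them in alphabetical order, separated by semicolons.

Trigram counts meeting the condition (at least 3 times):
  is is they: 3
  is they sleep: 3
  sleep is is: 3

is is they; is they sleep; sleep is is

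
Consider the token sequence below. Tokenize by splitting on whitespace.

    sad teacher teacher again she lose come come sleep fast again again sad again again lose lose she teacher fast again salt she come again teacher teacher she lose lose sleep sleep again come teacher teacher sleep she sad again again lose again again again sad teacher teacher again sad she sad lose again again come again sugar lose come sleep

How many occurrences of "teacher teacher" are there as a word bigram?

4

Scanning the 60 overlapping bigram windows for "teacher teacher":
  position 2–3: teacher teacher
  position 26–27: teacher teacher
  position 35–36: teacher teacher
  position 47–48: teacher teacher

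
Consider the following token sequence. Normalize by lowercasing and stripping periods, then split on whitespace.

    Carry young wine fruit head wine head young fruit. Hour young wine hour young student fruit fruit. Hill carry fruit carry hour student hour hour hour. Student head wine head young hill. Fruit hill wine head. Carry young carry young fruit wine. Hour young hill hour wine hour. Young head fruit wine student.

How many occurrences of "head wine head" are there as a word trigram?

Scanning the 51 overlapping trigram windows for "head wine head":
  position 5–7: head wine head
  position 28–30: head wine head

2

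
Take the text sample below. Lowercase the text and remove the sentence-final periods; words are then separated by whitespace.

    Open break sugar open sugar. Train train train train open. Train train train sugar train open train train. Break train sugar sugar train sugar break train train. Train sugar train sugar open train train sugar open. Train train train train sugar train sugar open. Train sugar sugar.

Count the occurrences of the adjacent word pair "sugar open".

Scanning the 46 overlapping bigram windows for "sugar open":
  position 3–4: sugar open
  position 31–32: sugar open
  position 35–36: sugar open
  position 43–44: sugar open

4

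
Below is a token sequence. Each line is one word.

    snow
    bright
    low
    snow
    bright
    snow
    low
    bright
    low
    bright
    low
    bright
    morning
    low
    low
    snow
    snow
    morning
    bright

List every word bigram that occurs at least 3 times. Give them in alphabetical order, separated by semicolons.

bright low; low bright

Bigram counts meeting the condition (at least 3 times):
  bright low: 3
  low bright: 3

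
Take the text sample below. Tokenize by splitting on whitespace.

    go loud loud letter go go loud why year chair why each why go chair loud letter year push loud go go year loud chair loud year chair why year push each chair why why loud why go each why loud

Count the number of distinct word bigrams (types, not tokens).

41 tokens → 40 bigram windows in total.
Repeated bigrams (each contributes count−1 duplicates):
  chair why: 3
  chair loud: 2
  each why: 2
  go go: 2
  go loud: 2
  loud letter: 2
  loud why: 2
  why go: 2
  … (4 more repeated)
13 duplicate windows → 40 − 13 = 27 distinct.

27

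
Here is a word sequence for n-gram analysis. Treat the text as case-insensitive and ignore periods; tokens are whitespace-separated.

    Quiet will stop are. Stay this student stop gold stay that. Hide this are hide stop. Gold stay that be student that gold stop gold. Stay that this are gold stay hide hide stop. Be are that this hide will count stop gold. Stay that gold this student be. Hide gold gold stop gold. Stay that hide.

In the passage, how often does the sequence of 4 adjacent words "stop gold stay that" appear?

5

Scanning the 54 overlapping 4-gram windows for "stop gold stay that":
  position 8–11: stop gold stay that
  position 16–19: stop gold stay that
  position 24–27: stop gold stay that
  position 42–45: stop gold stay that
  position 53–56: stop gold stay that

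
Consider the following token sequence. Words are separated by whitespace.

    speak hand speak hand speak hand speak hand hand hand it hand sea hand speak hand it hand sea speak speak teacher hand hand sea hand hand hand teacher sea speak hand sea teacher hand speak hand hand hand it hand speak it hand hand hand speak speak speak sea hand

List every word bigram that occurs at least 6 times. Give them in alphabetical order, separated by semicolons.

Bigram counts meeting the condition (at least 6 times):
  hand hand: 9
  hand speak: 7
  speak hand: 7

hand hand; hand speak; speak hand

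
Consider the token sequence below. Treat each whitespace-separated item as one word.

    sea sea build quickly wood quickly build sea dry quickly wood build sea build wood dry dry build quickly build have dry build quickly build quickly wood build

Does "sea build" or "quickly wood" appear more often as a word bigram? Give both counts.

"quickly wood" (3 vs 2)

"sea build": 2 occurrences
"quickly wood": 3 occurrences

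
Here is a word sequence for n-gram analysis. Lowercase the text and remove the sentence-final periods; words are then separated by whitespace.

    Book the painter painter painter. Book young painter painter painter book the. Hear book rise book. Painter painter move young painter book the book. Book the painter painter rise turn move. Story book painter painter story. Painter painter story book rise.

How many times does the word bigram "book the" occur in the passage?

Scanning the 40 overlapping bigram windows for "book the":
  position 1–2: book the
  position 11–12: book the
  position 22–23: book the
  position 25–26: book the

4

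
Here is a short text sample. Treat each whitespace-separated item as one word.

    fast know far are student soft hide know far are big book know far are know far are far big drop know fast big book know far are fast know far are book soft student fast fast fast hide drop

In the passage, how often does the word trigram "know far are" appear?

Scanning the 38 overlapping trigram windows for "know far are":
  position 2–4: know far are
  position 8–10: know far are
  position 13–15: know far are
  position 16–18: know far are
  position 26–28: know far are
  position 30–32: know far are

6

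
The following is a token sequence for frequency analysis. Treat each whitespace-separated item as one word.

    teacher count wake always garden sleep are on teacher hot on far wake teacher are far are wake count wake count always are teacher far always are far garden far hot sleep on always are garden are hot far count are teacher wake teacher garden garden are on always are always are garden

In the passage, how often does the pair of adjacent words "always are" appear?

Scanning the 52 overlapping bigram windows for "always are":
  position 22–23: always are
  position 26–27: always are
  position 34–35: always are
  position 49–50: always are
  position 51–52: always are

5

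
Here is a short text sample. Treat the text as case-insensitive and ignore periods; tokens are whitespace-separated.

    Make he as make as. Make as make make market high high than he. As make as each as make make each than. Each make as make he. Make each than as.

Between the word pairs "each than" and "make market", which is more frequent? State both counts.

"each than": 2 occurrences
"make market": 1 occurrence

"each than" (2 vs 1)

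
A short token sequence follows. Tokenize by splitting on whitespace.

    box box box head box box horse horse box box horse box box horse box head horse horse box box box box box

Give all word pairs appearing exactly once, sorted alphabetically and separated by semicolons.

head box; head horse

Bigram counts meeting the condition (exactly once):
  head box: 1
  head horse: 1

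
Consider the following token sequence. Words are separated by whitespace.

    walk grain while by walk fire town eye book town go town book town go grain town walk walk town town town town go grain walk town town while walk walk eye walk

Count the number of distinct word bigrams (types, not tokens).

23

33 tokens → 32 bigram windows in total.
Repeated bigrams (each contributes count−1 duplicates):
  town town: 4
  town go: 3
  book town: 2
  go grain: 2
  walk town: 2
  walk walk: 2
9 duplicate windows → 32 − 9 = 23 distinct.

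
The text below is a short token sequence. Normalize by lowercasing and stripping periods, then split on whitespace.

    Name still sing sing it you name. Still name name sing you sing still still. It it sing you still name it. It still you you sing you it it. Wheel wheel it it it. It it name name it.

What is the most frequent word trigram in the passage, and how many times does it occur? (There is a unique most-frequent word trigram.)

"it it it", 3 times

Trigram frequencies (highest first):
  it it it: 3
  name still sing: 1
  still sing sing: 1
  sing sing it: 1
  sing it you: 1
  it you name: 1
  … (30 more, each ≤ 1)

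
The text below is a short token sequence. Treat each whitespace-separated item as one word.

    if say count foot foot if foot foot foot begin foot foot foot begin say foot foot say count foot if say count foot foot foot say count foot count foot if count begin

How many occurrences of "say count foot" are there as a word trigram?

Scanning the 32 overlapping trigram windows for "say count foot":
  position 2–4: say count foot
  position 18–20: say count foot
  position 22–24: say count foot
  position 27–29: say count foot

4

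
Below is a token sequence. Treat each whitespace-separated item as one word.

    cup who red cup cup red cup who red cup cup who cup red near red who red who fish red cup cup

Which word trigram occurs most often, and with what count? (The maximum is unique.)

"red cup cup", 3 times

Trigram frequencies (highest first):
  red cup cup: 3
  cup who red: 2
  who red cup: 2
  cup cup red: 1
  cup red cup: 1
  red cup who: 1
  … (11 more, each ≤ 1)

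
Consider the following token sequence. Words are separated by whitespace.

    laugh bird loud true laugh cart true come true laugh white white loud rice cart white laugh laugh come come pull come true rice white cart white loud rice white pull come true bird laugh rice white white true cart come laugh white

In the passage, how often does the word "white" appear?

9

Scanning the 43 tokens for "white":
  position 11: white
  position 12: white
  position 16: white
  position 25: white
  position 27: white
  position 30: white
  position 37: white
  position 38: white
  position 43: white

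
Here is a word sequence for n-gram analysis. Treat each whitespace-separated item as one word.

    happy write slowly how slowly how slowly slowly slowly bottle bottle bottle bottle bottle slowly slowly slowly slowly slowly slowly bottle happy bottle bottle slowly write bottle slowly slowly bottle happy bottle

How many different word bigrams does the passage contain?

32 tokens → 31 bigram windows in total.
Repeated bigrams (each contributes count−1 duplicates):
  slowly slowly: 8
  bottle bottle: 5
  bottle slowly: 3
  slowly bottle: 3
  bottle happy: 2
  happy bottle: 2
  how slowly: 2
  slowly how: 2
19 duplicate windows → 31 − 19 = 12 distinct.

12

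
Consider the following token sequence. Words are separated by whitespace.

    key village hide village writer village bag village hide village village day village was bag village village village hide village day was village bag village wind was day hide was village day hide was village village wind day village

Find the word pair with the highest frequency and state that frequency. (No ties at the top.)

"village village", 4 times

Bigram frequencies (highest first):
  village village: 4
  village hide: 3
  hide village: 3
  bag village: 3
  village day: 3
  was village: 3
  … (14 more, each ≤ 2)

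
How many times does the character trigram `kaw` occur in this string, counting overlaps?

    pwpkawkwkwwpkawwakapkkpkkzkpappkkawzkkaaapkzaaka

Sliding a length-3 window over the 48 characters (46 positions):
  position 4–6: kaw
  position 13–15: kaw
  position 33–35: kaw

3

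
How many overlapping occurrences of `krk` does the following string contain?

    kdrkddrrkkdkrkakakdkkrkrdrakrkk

3

Sliding a length-3 window over the 31 characters (29 positions):
  position 12–14: krk
  position 21–23: krk
  position 28–30: krk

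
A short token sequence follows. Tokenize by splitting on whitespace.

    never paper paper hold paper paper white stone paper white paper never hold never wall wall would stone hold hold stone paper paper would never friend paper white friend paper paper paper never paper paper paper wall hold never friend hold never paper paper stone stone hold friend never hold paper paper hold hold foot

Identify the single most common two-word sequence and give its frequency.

"paper paper", 9 times

Bigram frequencies (highest first):
  paper paper: 9
  never paper: 3
  paper white: 3
  hold never: 3
  paper hold: 2
  hold paper: 2
  … (25 more, each ≤ 2)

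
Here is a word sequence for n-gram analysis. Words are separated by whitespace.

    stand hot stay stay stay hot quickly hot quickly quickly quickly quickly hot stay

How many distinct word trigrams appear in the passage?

14 tokens → 12 trigram windows in total.
Repeated trigrams (each contributes count−1 duplicates):
  quickly quickly quickly: 2
1 duplicate windows → 12 − 1 = 11 distinct.

11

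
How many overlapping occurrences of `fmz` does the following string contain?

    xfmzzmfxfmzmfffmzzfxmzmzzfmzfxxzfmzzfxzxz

5

Sliding a length-3 window over the 41 characters (39 positions):
  position 2–4: fmz
  position 9–11: fmz
  position 15–17: fmz
  position 26–28: fmz
  position 33–35: fmz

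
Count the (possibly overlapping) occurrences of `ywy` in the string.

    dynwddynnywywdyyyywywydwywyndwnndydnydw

Sliding a length-3 window over the 39 characters (37 positions):
  position 10–12: ywy
  position 18–20: ywy
  position 20–22: ywy
  position 25–27: ywy

4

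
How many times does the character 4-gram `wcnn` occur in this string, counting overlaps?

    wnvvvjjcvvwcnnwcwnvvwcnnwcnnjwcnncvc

Sliding a length-4 window over the 36 characters (33 positions):
  position 11–14: wcnn
  position 21–24: wcnn
  position 25–28: wcnn
  position 30–33: wcnn

4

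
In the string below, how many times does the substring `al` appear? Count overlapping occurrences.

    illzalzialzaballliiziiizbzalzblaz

Sliding a length-2 window over the 33 characters (32 positions):
  position 5–6: al
  position 9–10: al
  position 14–15: al
  position 27–28: al

4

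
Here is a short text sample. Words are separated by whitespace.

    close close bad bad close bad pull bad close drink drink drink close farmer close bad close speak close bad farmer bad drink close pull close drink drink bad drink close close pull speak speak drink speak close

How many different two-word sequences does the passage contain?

38 tokens → 37 bigram windows in total.
Repeated bigrams (each contributes count−1 duplicates):
  close bad: 4
  bad close: 3
  drink close: 3
  drink drink: 3
  bad drink: 2
  close close: 2
  close drink: 2
  close pull: 2
  … (1 more repeated)
14 duplicate windows → 37 − 14 = 23 distinct.

23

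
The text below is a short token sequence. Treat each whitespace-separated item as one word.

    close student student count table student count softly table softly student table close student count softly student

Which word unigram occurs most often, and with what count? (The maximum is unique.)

"student", 6 times

Unigram frequencies (highest first):
  student: 6
  count: 3
  table: 3
  softly: 3
  close: 2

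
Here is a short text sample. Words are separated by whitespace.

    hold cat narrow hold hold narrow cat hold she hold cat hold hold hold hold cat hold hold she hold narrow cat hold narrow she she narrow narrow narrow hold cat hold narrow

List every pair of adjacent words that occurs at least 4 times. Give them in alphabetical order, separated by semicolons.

Bigram counts meeting the condition (at least 4 times):
  cat hold: 5
  hold cat: 4
  hold hold: 5
  hold narrow: 4

cat hold; hold cat; hold hold; hold narrow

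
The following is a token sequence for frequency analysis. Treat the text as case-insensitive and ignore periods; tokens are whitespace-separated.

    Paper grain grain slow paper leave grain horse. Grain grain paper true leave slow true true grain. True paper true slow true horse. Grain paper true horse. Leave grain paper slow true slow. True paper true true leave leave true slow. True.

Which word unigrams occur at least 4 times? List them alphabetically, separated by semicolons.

grain; leave; paper; slow; true

Unigram counts meeting the condition (at least 4 times):
  grain: 8
  leave: 5
  paper: 7
  slow: 6
  true: 13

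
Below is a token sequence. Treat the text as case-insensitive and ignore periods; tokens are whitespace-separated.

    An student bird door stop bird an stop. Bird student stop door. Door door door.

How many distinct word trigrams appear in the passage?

12

15 tokens → 13 trigram windows in total.
Repeated trigrams (each contributes count−1 duplicates):
  door door door: 2
1 duplicate windows → 13 − 1 = 12 distinct.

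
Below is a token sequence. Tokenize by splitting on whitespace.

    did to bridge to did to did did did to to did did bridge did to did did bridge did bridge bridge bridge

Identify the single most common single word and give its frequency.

Unigram frequencies (highest first):
  did: 11
  to: 6
  bridge: 6

"did", 11 times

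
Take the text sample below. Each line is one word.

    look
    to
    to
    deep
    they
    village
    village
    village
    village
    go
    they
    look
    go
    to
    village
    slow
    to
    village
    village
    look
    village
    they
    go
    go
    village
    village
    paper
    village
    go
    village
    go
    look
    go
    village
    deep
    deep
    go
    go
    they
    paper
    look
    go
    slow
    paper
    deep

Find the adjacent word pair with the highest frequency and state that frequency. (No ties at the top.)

"village village", 5 times

Bigram frequencies (highest first):
  village village: 5
  village go: 3
  look go: 3
  go village: 3
  go they: 2
  to village: 2
  … (25 more, each ≤ 2)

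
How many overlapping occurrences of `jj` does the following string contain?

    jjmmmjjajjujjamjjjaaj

6

Sliding a length-2 window over the 21 characters (20 positions):
  position 1–2: jj
  position 6–7: jj
  position 9–10: jj
  position 12–13: jj
  position 16–17: jj
  position 17–18: jj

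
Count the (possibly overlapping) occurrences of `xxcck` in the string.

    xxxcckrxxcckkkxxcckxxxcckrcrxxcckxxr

Sliding a length-5 window over the 36 characters (32 positions):
  position 2–6: xxcck
  position 8–12: xxcck
  position 15–19: xxcck
  position 21–25: xxcck
  position 29–33: xxcck

5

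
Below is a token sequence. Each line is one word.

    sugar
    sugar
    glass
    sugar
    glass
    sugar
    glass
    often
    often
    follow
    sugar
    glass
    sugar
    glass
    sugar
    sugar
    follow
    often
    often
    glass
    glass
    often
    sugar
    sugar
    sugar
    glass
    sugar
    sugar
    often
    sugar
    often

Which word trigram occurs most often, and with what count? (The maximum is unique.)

"sugar glass sugar", 5 times

Trigram frequencies (highest first):
  sugar glass sugar: 5
  glass sugar glass: 3
  sugar sugar glass: 2
  glass sugar sugar: 2
  sugar glass often: 1
  glass often often: 1
  … (15 more, each ≤ 1)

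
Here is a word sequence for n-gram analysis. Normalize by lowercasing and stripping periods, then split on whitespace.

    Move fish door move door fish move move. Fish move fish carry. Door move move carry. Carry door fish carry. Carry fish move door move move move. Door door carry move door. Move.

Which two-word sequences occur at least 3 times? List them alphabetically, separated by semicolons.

door move; fish move; move door; move fish; move move

Bigram counts meeting the condition (at least 3 times):
  door move: 4
  fish move: 3
  move door: 4
  move fish: 3
  move move: 4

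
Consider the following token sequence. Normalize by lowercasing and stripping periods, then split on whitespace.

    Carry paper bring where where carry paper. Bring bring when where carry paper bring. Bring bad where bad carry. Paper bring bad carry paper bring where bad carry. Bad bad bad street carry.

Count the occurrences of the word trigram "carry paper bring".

Scanning the 31 overlapping trigram windows for "carry paper bring":
  position 1–3: carry paper bring
  position 6–8: carry paper bring
  position 12–14: carry paper bring
  position 19–21: carry paper bring
  position 23–25: carry paper bring

5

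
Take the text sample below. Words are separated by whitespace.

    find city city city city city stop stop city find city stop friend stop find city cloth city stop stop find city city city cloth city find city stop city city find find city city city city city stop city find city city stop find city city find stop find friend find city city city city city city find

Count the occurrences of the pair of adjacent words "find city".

9

Scanning the 58 overlapping bigram windows for "find city":
  position 1–2: find city
  position 10–11: find city
  position 15–16: find city
  position 21–22: find city
  position 27–28: find city
  position 33–34: find city
  position 41–42: find city
  position 45–46: find city
  position 52–53: find city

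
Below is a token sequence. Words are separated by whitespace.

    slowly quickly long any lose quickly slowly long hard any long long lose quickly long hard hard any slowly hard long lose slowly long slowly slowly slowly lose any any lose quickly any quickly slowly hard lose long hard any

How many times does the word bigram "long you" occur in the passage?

Scanning the 39 overlapping bigram windows for "long you":
  (none found)

0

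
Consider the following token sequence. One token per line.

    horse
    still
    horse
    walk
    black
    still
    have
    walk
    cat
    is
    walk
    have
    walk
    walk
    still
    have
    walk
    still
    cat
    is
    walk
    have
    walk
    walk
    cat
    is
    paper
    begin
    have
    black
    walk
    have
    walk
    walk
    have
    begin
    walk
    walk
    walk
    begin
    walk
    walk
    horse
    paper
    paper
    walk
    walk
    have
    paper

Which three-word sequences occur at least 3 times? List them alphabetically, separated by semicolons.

Trigram counts meeting the condition (at least 3 times):
  have walk walk: 3
  walk have walk: 3

have walk walk; walk have walk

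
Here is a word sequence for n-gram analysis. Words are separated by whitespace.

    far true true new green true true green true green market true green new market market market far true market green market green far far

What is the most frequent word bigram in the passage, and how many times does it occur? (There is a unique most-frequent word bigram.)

Bigram frequencies (highest first):
  true green: 3
  far true: 2
  true true: 2
  green true: 2
  green market: 2
  market market: 2
  … (10 more, each ≤ 2)

"true green", 3 times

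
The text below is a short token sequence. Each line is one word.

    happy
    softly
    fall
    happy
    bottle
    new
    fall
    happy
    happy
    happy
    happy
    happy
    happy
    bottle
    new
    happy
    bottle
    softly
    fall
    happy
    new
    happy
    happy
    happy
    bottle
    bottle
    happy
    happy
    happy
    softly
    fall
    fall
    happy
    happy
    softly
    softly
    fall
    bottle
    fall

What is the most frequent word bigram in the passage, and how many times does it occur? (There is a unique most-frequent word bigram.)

Bigram frequencies (highest first):
  happy happy: 10
  softly fall: 4
  fall happy: 4
  happy bottle: 4
  happy softly: 3
  bottle new: 2
  … (10 more, each ≤ 2)

"happy happy", 10 times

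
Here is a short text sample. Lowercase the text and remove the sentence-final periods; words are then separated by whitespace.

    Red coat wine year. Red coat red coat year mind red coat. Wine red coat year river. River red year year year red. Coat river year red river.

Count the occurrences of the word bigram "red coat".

6

Scanning the 27 overlapping bigram windows for "red coat":
  position 1–2: red coat
  position 5–6: red coat
  position 7–8: red coat
  position 11–12: red coat
  position 14–15: red coat
  position 23–24: red coat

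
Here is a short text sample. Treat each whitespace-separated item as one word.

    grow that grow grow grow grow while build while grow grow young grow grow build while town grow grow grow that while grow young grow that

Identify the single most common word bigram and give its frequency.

Bigram frequencies (highest first):
  grow grow: 7
  grow that: 3
  build while: 2
  while grow: 2
  grow young: 2
  young grow: 2
  … (7 more, each ≤ 1)

"grow grow", 7 times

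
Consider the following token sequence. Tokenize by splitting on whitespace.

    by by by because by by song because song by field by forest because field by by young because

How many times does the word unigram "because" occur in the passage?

4

Scanning the 19 tokens for "because":
  position 4: because
  position 8: because
  position 14: because
  position 19: because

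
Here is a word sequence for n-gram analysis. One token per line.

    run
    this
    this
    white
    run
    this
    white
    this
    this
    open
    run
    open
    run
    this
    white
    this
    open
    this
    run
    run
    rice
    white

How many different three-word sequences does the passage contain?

18

22 tokens → 20 trigram windows in total.
Repeated trigrams (each contributes count−1 duplicates):
  run this white: 2
  this white this: 2
2 duplicate windows → 20 − 2 = 18 distinct.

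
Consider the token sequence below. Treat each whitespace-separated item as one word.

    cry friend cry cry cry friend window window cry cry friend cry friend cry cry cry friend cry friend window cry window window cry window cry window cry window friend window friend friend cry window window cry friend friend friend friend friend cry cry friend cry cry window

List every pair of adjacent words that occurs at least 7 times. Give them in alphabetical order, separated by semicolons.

Bigram counts meeting the condition (at least 7 times):
  cry cry: 7
  cry friend: 8
  friend cry: 7

cry cry; cry friend; friend cry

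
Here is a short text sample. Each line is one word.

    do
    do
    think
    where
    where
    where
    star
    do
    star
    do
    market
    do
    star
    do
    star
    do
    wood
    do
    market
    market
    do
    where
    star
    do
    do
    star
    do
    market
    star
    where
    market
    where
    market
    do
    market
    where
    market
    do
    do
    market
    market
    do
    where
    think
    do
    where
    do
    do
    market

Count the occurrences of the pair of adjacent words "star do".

6

Scanning the 48 overlapping bigram windows for "star do":
  position 7–8: star do
  position 9–10: star do
  position 13–14: star do
  position 15–16: star do
  position 23–24: star do
  position 26–27: star do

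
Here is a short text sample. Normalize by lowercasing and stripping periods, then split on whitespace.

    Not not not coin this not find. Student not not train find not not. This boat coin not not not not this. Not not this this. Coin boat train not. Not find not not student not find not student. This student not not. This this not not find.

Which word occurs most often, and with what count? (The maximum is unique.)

"not", 24 times

Unigram frequencies (highest first):
  not: 24
  this: 8
  find: 5
  student: 4
  coin: 3
  train: 2
  … (1 more, each ≤ 2)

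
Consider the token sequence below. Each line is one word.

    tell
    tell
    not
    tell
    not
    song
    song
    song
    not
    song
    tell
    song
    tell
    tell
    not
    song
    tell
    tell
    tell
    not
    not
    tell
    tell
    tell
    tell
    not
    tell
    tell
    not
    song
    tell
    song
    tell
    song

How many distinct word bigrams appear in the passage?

9

34 tokens → 33 bigram windows in total.
Repeated bigrams (each contributes count−1 duplicates):
  tell tell: 8
  tell not: 6
  song tell: 5
  not song: 4
  not tell: 3
  tell song: 3
  song song: 2
24 duplicate windows → 33 − 24 = 9 distinct.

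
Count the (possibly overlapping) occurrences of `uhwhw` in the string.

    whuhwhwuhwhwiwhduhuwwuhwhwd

3

Sliding a length-5 window over the 27 characters (23 positions):
  position 3–7: uhwhw
  position 8–12: uhwhw
  position 22–26: uhwhw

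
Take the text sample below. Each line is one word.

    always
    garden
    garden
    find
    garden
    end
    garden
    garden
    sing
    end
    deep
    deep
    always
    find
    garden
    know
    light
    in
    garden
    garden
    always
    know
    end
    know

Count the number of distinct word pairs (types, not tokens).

20

24 tokens → 23 bigram windows in total.
Repeated bigrams (each contributes count−1 duplicates):
  garden garden: 3
  find garden: 2
3 duplicate windows → 23 − 3 = 20 distinct.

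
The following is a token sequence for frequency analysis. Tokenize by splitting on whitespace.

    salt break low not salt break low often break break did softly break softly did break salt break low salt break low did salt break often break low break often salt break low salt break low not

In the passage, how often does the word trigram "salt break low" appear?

Scanning the 35 overlapping trigram windows for "salt break low":
  position 1–3: salt break low
  position 5–7: salt break low
  position 17–19: salt break low
  position 20–22: salt break low
  position 31–33: salt break low
  position 34–36: salt break low

6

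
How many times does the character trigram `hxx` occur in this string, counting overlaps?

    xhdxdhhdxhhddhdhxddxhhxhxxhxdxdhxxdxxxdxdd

Sliding a length-3 window over the 42 characters (40 positions):
  position 24–26: hxx
  position 32–34: hxx

2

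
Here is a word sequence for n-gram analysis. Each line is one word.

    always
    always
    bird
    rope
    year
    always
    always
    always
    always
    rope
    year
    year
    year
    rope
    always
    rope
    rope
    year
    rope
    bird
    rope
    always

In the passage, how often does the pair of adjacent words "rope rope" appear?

Scanning the 21 overlapping bigram windows for "rope rope":
  position 16–17: rope rope

1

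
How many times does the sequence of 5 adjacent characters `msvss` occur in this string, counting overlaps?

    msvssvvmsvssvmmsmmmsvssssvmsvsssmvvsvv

4

Sliding a length-5 window over the 38 characters (34 positions):
  position 1–5: msvss
  position 8–12: msvss
  position 19–23: msvss
  position 27–31: msvss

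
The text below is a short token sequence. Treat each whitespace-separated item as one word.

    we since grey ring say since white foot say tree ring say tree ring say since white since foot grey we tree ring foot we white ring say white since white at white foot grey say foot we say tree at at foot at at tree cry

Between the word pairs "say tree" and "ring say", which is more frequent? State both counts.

"ring say" (4 vs 3)

"say tree": 3 occurrences
"ring say": 4 occurrences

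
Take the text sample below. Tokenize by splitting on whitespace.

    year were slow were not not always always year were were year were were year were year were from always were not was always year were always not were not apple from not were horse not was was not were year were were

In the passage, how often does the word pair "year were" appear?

7

Scanning the 42 overlapping bigram windows for "year were":
  position 1–2: year were
  position 9–10: year were
  position 12–13: year were
  position 15–16: year were
  position 17–18: year were
  position 25–26: year were
  position 41–42: year were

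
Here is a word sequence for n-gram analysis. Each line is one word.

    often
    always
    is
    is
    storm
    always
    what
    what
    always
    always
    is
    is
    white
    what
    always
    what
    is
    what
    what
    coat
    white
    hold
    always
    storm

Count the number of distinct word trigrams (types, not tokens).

21

24 tokens → 22 trigram windows in total.
Repeated trigrams (each contributes count−1 duplicates):
  always is is: 2
1 duplicate windows → 22 − 1 = 21 distinct.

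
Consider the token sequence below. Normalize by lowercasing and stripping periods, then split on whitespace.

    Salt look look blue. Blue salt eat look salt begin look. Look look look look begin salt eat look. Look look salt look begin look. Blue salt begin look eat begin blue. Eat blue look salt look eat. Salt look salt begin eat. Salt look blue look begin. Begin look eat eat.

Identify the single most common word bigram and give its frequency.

"look look", 7 times

Bigram frequencies (highest first):
  look look: 7
  salt look: 5
  look salt: 4
  begin look: 4
  look blue: 3
  salt begin: 3
  … (16 more, each ≤ 3)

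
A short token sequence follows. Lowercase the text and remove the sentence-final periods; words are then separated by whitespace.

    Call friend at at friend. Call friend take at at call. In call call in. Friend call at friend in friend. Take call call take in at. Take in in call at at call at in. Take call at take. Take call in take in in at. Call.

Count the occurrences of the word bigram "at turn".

0

Scanning the 47 overlapping bigram windows for "at turn":
  (none found)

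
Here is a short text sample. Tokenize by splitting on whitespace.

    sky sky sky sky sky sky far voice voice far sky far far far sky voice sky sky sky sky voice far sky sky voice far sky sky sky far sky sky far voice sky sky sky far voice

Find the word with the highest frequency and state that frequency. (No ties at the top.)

"sky", 22 times

Unigram frequencies (highest first):
  sky: 22
  far: 10
  voice: 7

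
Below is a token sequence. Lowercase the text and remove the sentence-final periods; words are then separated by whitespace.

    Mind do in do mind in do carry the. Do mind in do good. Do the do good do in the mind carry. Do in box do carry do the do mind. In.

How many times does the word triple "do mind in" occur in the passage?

Scanning the 31 overlapping trigram windows for "do mind in":
  position 4–6: do mind in
  position 10–12: do mind in
  position 31–33: do mind in

3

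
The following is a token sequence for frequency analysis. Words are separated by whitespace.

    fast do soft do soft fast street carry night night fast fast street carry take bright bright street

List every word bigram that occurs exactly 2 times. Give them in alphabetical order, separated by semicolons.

Bigram counts meeting the condition (exactly 2 times):
  do soft: 2
  fast street: 2
  street carry: 2

do soft; fast street; street carry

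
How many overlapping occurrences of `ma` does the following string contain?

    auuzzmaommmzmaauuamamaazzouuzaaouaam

4

Sliding a length-2 window over the 36 characters (35 positions):
  position 6–7: ma
  position 13–14: ma
  position 19–20: ma
  position 21–22: ma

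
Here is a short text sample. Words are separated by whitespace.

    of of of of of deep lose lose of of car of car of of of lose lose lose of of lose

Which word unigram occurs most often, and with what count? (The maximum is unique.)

"of", 13 times

Unigram frequencies (highest first):
  of: 13
  lose: 6
  car: 2
  deep: 1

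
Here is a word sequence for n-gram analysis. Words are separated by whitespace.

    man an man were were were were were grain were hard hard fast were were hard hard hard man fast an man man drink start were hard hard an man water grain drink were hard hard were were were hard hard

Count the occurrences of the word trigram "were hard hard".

Scanning the 39 overlapping trigram windows for "were hard hard":
  position 10–12: were hard hard
  position 15–17: were hard hard
  position 26–28: were hard hard
  position 34–36: were hard hard
  position 39–41: were hard hard

5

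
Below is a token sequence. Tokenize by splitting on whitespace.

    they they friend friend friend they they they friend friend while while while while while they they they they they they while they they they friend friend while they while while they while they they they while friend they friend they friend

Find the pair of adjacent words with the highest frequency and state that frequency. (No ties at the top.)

Bigram frequencies (highest first):
  they they: 12
  they friend: 5
  while while: 5
  while they: 5
  friend friend: 4
  they while: 4
  … (3 more, each ≤ 3)

"they they", 12 times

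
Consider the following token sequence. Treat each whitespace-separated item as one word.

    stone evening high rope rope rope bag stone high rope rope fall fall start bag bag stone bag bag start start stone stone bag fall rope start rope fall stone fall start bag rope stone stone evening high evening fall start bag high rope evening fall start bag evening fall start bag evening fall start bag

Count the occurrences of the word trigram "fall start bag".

6

Scanning the 54 overlapping trigram windows for "fall start bag":
  position 13–15: fall start bag
  position 31–33: fall start bag
  position 40–42: fall start bag
  position 46–48: fall start bag
  position 50–52: fall start bag
  position 54–56: fall start bag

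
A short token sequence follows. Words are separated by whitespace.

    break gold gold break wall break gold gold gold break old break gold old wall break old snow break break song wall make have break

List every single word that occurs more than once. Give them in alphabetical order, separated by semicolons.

break; gold; old; wall

Unigram counts meeting the condition (more than once):
  break: 9
  gold: 6
  old: 3
  wall: 3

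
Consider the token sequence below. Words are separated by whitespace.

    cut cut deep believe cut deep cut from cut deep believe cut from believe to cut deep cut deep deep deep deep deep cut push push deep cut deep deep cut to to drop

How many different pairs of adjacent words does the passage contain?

34 tokens → 33 bigram windows in total.
Repeated bigrams (each contributes count−1 duplicates):
  cut deep: 6
  deep cut: 5
  deep deep: 5
  believe cut: 2
  cut from: 2
  deep believe: 2
16 duplicate windows → 33 − 16 = 17 distinct.

17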